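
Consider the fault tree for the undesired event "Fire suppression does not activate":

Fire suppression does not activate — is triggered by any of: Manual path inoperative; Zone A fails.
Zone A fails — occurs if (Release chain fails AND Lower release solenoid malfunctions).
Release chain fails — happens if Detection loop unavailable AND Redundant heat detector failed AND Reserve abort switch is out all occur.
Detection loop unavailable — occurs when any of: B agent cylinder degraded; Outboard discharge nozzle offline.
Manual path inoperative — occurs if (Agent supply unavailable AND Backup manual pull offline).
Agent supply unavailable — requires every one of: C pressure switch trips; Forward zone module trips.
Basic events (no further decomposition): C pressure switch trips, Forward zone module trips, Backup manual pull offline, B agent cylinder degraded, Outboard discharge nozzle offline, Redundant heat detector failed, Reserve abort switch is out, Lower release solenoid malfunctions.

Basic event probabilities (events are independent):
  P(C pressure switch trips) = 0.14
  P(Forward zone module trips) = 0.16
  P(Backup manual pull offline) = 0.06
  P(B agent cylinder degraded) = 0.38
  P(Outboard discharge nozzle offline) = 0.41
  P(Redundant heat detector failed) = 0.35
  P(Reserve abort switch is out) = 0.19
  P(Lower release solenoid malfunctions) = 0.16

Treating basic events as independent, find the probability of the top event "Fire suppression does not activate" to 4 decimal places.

0.0081

P(Agent supply unavailable) [AND] = 0.14 × 0.16 = 0.022400
P(Manual path inoperative) [AND] = 0.022400 × 0.06 = 0.001344
P(Detection loop unavailable) [OR] = 1 − (1−0.38) × (1−0.41) = 0.634200
P(Release chain fails) [AND] = 0.634200 × 0.35 × 0.19 = 0.042174
P(Zone A fails) [AND] = 0.042174 × 0.16 = 0.006748
P(Fire suppression does not activate) [OR] = 1 − (1−0.001344) × (1−0.006748) = 0.008083
Rounded to 4 decimal places: P(Fire suppression does not activate) ≈ 0.0081.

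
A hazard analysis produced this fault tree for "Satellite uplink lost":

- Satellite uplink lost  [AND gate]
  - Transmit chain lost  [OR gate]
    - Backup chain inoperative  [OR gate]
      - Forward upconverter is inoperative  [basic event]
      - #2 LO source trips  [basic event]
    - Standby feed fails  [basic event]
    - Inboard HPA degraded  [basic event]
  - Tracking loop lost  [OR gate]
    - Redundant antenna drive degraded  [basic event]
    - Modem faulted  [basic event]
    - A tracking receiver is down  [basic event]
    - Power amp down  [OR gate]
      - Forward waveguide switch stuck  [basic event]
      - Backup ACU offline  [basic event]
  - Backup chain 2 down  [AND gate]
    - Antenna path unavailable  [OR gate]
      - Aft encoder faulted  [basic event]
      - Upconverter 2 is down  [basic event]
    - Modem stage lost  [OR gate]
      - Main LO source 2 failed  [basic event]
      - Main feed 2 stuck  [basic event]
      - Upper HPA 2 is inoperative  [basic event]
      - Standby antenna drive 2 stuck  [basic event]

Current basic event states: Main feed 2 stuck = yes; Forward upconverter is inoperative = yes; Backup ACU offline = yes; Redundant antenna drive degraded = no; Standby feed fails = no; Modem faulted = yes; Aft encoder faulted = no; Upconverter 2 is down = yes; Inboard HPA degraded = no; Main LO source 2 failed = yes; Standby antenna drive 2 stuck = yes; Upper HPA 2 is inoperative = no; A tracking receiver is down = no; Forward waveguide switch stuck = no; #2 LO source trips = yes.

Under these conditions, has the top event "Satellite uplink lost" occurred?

Backup chain inoperative [OR]: Forward upconverter is inoperative=occurs, #2 LO source trips=occurs → at least one input occurs → occurs.
Transmit chain lost [OR]: Backup chain inoperative=occurs, Standby feed fails=not, Inboard HPA degraded=not → at least one input occurs → occurs.
Power amp down [OR]: Forward waveguide switch stuck=not, Backup ACU offline=occurs → at least one input occurs → occurs.
Tracking loop lost [OR]: Redundant antenna drive degraded=not, Modem faulted=occurs, A tracking receiver is down=not, Power amp down=occurs → at least one input occurs → occurs.
Antenna path unavailable [OR]: Aft encoder faulted=not, Upconverter 2 is down=occurs → at least one input occurs → occurs.
Modem stage lost [OR]: Main LO source 2 failed=occurs, Main feed 2 stuck=occurs, Upper HPA 2 is inoperative=not, Standby antenna drive 2 stuck=occurs → at least one input occurs → occurs.
Backup chain 2 down [AND]: Antenna path unavailable=occurs, Modem stage lost=occurs → all inputs occur → occurs.
Satellite uplink lost [AND]: Transmit chain lost=occurs, Tracking loop lost=occurs, Backup chain 2 down=occurs → all inputs occur → occurs.

Yes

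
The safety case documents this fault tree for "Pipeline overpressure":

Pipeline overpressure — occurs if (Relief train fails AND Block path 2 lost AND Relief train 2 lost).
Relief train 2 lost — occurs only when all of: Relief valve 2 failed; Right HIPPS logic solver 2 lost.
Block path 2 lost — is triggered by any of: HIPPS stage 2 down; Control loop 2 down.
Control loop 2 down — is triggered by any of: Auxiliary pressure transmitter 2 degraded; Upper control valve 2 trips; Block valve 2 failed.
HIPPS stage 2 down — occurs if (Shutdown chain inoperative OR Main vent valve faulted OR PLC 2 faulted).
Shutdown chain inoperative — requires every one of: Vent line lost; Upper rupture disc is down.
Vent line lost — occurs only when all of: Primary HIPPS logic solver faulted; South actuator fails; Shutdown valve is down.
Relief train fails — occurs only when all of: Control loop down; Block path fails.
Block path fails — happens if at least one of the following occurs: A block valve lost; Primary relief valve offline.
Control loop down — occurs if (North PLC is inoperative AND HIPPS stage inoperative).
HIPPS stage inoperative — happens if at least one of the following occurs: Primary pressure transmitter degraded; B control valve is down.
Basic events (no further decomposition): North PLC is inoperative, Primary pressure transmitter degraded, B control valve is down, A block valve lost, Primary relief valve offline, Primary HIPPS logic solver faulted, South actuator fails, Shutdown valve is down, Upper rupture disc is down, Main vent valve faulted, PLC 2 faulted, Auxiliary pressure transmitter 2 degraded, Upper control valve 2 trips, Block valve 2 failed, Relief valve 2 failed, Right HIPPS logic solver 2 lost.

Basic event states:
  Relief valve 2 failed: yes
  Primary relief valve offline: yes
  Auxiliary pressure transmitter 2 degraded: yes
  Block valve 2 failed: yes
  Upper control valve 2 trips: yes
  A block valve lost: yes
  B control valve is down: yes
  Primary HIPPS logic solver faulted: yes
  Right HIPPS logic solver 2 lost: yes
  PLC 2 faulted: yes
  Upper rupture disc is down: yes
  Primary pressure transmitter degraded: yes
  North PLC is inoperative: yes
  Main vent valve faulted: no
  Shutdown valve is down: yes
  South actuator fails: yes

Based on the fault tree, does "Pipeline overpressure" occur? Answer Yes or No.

Yes

HIPPS stage inoperative [OR]: Primary pressure transmitter degraded=occurs, B control valve is down=occurs → at least one input occurs → occurs.
Control loop down [AND]: North PLC is inoperative=occurs, HIPPS stage inoperative=occurs → all inputs occur → occurs.
Block path fails [OR]: A block valve lost=occurs, Primary relief valve offline=occurs → at least one input occurs → occurs.
Relief train fails [AND]: Control loop down=occurs, Block path fails=occurs → all inputs occur → occurs.
Vent line lost [AND]: Primary HIPPS logic solver faulted=occurs, South actuator fails=occurs, Shutdown valve is down=occurs → all inputs occur → occurs.
Shutdown chain inoperative [AND]: Vent line lost=occurs, Upper rupture disc is down=occurs → all inputs occur → occurs.
HIPPS stage 2 down [OR]: Shutdown chain inoperative=occurs, Main vent valve faulted=not, PLC 2 faulted=occurs → at least one input occurs → occurs.
Control loop 2 down [OR]: Auxiliary pressure transmitter 2 degraded=occurs, Upper control valve 2 trips=occurs, Block valve 2 failed=occurs → at least one input occurs → occurs.
Block path 2 lost [OR]: HIPPS stage 2 down=occurs, Control loop 2 down=occurs → at least one input occurs → occurs.
Relief train 2 lost [AND]: Relief valve 2 failed=occurs, Right HIPPS logic solver 2 lost=occurs → all inputs occur → occurs.
Pipeline overpressure [AND]: Relief train fails=occurs, Block path 2 lost=occurs, Relief train 2 lost=occurs → all inputs occur → occurs.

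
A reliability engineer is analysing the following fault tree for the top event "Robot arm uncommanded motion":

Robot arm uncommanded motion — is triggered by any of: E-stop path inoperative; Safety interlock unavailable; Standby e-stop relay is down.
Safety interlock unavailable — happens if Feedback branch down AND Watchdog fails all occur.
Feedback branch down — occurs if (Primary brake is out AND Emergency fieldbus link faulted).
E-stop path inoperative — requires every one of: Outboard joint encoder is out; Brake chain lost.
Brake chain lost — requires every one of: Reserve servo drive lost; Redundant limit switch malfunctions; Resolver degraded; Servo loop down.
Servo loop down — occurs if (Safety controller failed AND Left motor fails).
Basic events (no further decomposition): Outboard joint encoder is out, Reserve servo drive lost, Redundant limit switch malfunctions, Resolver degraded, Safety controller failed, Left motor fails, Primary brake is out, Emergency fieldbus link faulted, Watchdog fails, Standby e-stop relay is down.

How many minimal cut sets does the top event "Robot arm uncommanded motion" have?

Servo loop down [AND]: one cut set from each child combined → 1 × 1 = 1 cut set(s).
Brake chain lost [AND]: one cut set from each child combined → 1 × 1 × 1 × 1 = 1 cut set(s).
E-stop path inoperative [AND]: one cut set from each child combined → 1 × 1 = 1 cut set(s).
Feedback branch down [AND]: one cut set from each child combined → 1 × 1 = 1 cut set(s).
Safety interlock unavailable [AND]: one cut set from each child combined → 1 × 1 = 1 cut set(s).
Robot arm uncommanded motion [OR]: union of children's cut sets → 3 cut set(s).
Minimal cut sets: {Left motor fails, Outboard joint encoder is out, Redundant limit switch malfunctions, Reserve servo drive lost, Resolver degraded, Safety controller failed}; {Emergency fieldbus link faulted, Primary brake is out, Watchdog fails}; {Standby e-stop relay is down}.

3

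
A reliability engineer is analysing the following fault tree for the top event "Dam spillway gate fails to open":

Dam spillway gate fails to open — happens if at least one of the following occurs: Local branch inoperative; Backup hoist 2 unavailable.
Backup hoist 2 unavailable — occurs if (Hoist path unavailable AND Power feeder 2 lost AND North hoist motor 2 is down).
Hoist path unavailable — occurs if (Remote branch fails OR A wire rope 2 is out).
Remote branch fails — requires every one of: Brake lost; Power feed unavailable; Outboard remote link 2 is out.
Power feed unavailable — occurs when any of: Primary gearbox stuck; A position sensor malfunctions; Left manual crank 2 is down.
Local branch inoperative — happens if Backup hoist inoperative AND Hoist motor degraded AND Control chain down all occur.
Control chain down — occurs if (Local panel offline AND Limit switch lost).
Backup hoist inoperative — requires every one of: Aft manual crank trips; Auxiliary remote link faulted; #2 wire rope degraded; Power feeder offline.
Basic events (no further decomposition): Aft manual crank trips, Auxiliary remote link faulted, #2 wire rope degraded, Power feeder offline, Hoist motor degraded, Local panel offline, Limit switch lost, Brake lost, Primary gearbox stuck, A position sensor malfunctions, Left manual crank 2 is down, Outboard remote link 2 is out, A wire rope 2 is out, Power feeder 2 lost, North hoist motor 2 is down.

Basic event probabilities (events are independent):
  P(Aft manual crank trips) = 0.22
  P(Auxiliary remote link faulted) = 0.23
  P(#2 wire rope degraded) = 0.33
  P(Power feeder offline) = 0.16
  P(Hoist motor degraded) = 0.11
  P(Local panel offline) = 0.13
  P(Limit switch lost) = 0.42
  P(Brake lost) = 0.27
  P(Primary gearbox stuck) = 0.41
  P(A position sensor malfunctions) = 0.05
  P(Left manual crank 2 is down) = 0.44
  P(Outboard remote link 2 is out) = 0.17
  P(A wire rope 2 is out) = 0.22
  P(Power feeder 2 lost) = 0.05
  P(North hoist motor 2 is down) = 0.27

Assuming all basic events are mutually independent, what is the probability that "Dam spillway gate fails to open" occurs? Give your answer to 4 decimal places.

0.0033

P(Backup hoist inoperative) [AND] = 0.22 × 0.23 × 0.33 × 0.16 = 0.002672
P(Control chain down) [AND] = 0.13 × 0.42 = 0.054600
P(Local branch inoperative) [AND] = 0.002672 × 0.11 × 0.054600 = 0.000016
P(Power feed unavailable) [OR] = 1 − (1−0.41) × (1−0.05) × (1−0.44) = 0.686120
P(Remote branch fails) [AND] = 0.27 × 0.686120 × 0.17 = 0.031493
P(Hoist path unavailable) [OR] = 1 − (1−0.031493) × (1−0.22) = 0.244565
P(Backup hoist 2 unavailable) [AND] = 0.244565 × 0.05 × 0.27 = 0.003302
P(Dam spillway gate fails to open) [OR] = 1 − (1−0.000016) × (1−0.003302) = 0.003318
Rounded to 4 decimal places: P(Dam spillway gate fails to open) ≈ 0.0033.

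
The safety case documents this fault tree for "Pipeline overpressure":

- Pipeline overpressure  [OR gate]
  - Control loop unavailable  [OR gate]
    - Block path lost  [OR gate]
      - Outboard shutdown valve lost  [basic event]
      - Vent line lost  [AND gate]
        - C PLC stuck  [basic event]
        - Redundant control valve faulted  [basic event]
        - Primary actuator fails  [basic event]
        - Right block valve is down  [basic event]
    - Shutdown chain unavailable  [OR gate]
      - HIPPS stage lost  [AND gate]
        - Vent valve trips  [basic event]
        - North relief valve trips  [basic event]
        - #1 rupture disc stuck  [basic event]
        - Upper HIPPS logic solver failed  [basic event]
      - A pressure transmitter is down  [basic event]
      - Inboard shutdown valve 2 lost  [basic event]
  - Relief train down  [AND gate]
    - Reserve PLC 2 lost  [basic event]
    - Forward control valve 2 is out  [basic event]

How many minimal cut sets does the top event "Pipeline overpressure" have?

6

Vent line lost [AND]: one cut set from each child combined → 1 × 1 × 1 × 1 = 1 cut set(s).
Block path lost [OR]: union of children's cut sets → 2 cut set(s).
HIPPS stage lost [AND]: one cut set from each child combined → 1 × 1 × 1 × 1 = 1 cut set(s).
Shutdown chain unavailable [OR]: union of children's cut sets → 3 cut set(s).
Control loop unavailable [OR]: union of children's cut sets → 5 cut set(s).
Relief train down [AND]: one cut set from each child combined → 1 × 1 = 1 cut set(s).
Pipeline overpressure [OR]: union of children's cut sets → 6 cut set(s).
Minimal cut sets: {Outboard shutdown valve lost}; {C PLC stuck, Primary actuator fails, Redundant control valve faulted, Right block valve is down}; {#1 rupture disc stuck, North relief valve trips, Upper HIPPS logic solver failed, Vent valve trips}; {A pressure transmitter is down}; {Inboard shutdown valve 2 lost}; {Forward control valve 2 is out, Reserve PLC 2 lost}.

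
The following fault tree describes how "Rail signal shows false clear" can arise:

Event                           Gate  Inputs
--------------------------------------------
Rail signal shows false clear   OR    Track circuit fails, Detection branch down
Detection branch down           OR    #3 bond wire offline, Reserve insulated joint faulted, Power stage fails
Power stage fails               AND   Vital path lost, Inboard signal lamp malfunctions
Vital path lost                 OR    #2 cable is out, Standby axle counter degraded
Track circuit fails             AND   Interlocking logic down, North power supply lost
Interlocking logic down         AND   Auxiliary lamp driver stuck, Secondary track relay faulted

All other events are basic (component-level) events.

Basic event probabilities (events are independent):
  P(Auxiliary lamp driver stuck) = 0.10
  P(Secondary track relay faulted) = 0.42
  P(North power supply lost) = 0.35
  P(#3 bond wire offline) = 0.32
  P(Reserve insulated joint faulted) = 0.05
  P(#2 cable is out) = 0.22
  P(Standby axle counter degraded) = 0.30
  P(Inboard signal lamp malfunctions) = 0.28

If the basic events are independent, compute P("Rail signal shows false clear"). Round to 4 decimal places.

0.4444

P(Interlocking logic down) [AND] = 0.10 × 0.42 = 0.042000
P(Track circuit fails) [AND] = 0.042000 × 0.35 = 0.014700
P(Vital path lost) [OR] = 1 − (1−0.22) × (1−0.30) = 0.454000
P(Power stage fails) [AND] = 0.454000 × 0.28 = 0.127120
P(Detection branch down) [OR] = 1 − (1−0.32) × (1−0.05) × (1−0.127120) = 0.436120
P(Rail signal shows false clear) [OR] = 1 − (1−0.014700) × (1−0.436120) = 0.444409
Rounded to 4 decimal places: P(Rail signal shows false clear) ≈ 0.4444.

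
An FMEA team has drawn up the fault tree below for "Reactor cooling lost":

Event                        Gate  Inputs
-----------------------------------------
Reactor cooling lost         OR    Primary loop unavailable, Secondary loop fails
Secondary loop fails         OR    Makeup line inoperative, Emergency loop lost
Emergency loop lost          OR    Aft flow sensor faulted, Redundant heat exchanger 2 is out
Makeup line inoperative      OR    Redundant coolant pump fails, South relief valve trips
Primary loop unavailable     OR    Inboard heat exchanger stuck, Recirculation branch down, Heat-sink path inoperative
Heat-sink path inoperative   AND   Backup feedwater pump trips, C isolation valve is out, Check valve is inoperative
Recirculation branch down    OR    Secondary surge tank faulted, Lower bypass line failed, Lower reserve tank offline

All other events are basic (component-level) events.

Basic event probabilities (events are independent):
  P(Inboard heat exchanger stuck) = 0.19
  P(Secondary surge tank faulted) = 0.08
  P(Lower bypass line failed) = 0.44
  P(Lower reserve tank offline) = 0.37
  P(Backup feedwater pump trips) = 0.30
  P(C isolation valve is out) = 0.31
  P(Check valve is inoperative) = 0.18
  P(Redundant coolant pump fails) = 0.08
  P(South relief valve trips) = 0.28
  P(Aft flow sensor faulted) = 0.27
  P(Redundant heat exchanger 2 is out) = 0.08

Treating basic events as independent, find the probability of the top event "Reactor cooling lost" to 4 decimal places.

P(Recirculation branch down) [OR] = 1 − (1−0.08) × (1−0.44) × (1−0.37) = 0.675424
P(Heat-sink path inoperative) [AND] = 0.30 × 0.31 × 0.18 = 0.016740
P(Primary loop unavailable) [OR] = 1 − (1−0.19) × (1−0.675424) × (1−0.016740) = 0.741494
P(Makeup line inoperative) [OR] = 1 − (1−0.08) × (1−0.28) = 0.337600
P(Emergency loop lost) [OR] = 1 − (1−0.27) × (1−0.08) = 0.328400
P(Secondary loop fails) [OR] = 1 − (1−0.337600) × (1−0.328400) = 0.555132
P(Reactor cooling lost) [OR] = 1 − (1−0.741494) × (1−0.555132) = 0.884999
Rounded to 4 decimal places: P(Reactor cooling lost) ≈ 0.8850.

0.8850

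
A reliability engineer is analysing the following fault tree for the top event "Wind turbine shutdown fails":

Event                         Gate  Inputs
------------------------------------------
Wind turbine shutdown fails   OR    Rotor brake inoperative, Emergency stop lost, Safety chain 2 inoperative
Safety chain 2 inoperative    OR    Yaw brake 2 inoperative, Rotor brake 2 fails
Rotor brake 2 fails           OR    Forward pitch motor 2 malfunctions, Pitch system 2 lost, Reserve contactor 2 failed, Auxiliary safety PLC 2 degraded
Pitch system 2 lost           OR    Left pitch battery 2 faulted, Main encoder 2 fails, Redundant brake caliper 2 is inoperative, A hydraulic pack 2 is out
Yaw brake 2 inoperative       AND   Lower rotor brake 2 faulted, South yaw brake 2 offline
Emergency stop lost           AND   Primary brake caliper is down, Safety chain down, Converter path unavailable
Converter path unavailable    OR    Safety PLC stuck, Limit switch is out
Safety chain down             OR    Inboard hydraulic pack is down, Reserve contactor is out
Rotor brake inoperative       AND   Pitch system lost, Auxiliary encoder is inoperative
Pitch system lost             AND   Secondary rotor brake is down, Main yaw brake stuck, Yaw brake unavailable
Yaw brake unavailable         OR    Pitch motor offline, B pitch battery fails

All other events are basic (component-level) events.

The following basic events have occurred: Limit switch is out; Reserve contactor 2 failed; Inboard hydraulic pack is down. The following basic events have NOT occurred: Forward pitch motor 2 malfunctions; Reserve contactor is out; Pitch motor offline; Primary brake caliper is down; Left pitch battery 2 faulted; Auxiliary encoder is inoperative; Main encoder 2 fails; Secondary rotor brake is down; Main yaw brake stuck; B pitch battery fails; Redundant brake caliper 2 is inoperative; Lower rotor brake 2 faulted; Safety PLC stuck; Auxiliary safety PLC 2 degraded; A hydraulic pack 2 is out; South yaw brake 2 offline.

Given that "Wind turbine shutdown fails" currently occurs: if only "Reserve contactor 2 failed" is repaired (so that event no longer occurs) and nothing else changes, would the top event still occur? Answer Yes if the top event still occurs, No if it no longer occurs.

No

Counterfactual: set "Reserve contactor 2 failed" to not occurred.
Yaw brake unavailable [OR]: Pitch motor offline=not, B pitch battery fails=not → no input occurs → does not occur.
Pitch system lost [AND]: Secondary rotor brake is down=not, Main yaw brake stuck=not, Yaw brake unavailable=not → not all inputs occur → does not occur.
Rotor brake inoperative [AND]: Pitch system lost=not, Auxiliary encoder is inoperative=not → not all inputs occur → does not occur.
Safety chain down [OR]: Inboard hydraulic pack is down=occurs, Reserve contactor is out=not → at least one input occurs → occurs.
Converter path unavailable [OR]: Safety PLC stuck=not, Limit switch is out=occurs → at least one input occurs → occurs.
Emergency stop lost [AND]: Primary brake caliper is down=not, Safety chain down=occurs, Converter path unavailable=occurs → not all inputs occur → does not occur.
Yaw brake 2 inoperative [AND]: Lower rotor brake 2 faulted=not, South yaw brake 2 offline=not → not all inputs occur → does not occur.
Pitch system 2 lost [OR]: Left pitch battery 2 faulted=not, Main encoder 2 fails=not, Redundant brake caliper 2 is inoperative=not, A hydraulic pack 2 is out=not → no input occurs → does not occur.
Rotor brake 2 fails [OR]: Forward pitch motor 2 malfunctions=not, Pitch system 2 lost=not, Reserve contactor 2 failed=not, Auxiliary safety PLC 2 degraded=not → no input occurs → does not occur.
Safety chain 2 inoperative [OR]: Yaw brake 2 inoperative=not, Rotor brake 2 fails=not → no input occurs → does not occur.
Wind turbine shutdown fails [OR]: Rotor brake inoperative=not, Emergency stop lost=not, Safety chain 2 inoperative=not → no input occurs → does not occur.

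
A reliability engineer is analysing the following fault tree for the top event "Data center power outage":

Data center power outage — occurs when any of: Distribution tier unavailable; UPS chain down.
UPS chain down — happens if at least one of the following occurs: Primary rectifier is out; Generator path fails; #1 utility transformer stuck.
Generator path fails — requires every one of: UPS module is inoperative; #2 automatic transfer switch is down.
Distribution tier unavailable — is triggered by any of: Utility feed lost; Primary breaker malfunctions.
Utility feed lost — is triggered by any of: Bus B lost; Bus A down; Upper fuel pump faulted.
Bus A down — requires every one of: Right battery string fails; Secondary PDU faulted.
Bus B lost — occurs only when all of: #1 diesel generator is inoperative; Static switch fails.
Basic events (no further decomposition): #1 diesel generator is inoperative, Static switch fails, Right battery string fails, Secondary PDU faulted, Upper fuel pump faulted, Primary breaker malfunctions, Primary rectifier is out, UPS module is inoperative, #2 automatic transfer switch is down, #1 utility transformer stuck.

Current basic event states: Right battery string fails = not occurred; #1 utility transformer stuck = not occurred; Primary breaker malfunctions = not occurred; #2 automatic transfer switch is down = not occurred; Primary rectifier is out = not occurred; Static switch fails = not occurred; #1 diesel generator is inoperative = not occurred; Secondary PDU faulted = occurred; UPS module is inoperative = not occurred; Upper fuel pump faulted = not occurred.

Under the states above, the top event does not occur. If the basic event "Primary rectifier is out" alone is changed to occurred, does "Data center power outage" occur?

Yes

Counterfactual: set "Primary rectifier is out" to occurred.
Bus B lost [AND]: #1 diesel generator is inoperative=not, Static switch fails=not → not all inputs occur → does not occur.
Bus A down [AND]: Right battery string fails=not, Secondary PDU faulted=occurs → not all inputs occur → does not occur.
Utility feed lost [OR]: Bus B lost=not, Bus A down=not, Upper fuel pump faulted=not → no input occurs → does not occur.
Distribution tier unavailable [OR]: Utility feed lost=not, Primary breaker malfunctions=not → no input occurs → does not occur.
Generator path fails [AND]: UPS module is inoperative=not, #2 automatic transfer switch is down=not → not all inputs occur → does not occur.
UPS chain down [OR]: Primary rectifier is out=occurs, Generator path fails=not, #1 utility transformer stuck=not → at least one input occurs → occurs.
Data center power outage [OR]: Distribution tier unavailable=not, UPS chain down=occurs → at least one input occurs → occurs.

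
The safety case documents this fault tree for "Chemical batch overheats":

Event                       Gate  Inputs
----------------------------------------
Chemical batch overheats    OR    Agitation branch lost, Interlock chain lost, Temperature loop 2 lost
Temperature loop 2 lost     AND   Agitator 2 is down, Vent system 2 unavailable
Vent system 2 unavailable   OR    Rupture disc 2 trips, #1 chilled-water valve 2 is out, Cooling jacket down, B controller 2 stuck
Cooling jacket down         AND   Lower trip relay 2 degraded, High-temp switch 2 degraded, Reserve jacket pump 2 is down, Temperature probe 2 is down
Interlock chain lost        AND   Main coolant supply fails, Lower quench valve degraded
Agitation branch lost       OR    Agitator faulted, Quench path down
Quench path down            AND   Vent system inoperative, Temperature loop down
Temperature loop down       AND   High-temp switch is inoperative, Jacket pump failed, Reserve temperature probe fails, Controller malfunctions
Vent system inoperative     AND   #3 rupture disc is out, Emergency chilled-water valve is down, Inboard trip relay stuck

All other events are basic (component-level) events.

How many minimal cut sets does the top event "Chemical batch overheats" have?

7

Vent system inoperative [AND]: one cut set from each child combined → 1 × 1 × 1 = 1 cut set(s).
Temperature loop down [AND]: one cut set from each child combined → 1 × 1 × 1 × 1 = 1 cut set(s).
Quench path down [AND]: one cut set from each child combined → 1 × 1 = 1 cut set(s).
Agitation branch lost [OR]: union of children's cut sets → 2 cut set(s).
Interlock chain lost [AND]: one cut set from each child combined → 1 × 1 = 1 cut set(s).
Cooling jacket down [AND]: one cut set from each child combined → 1 × 1 × 1 × 1 = 1 cut set(s).
Vent system 2 unavailable [OR]: union of children's cut sets → 4 cut set(s).
Temperature loop 2 lost [AND]: one cut set from each child combined → 1 × 4 = 4 cut set(s).
Chemical batch overheats [OR]: union of children's cut sets → 7 cut set(s).
Minimal cut sets: {Agitator faulted}; {#3 rupture disc is out, Controller malfunctions, Emergency chilled-water valve is down, High-temp switch is inoperative, Inboard trip relay stuck, Jacket pump failed, Reserve temperature probe fails}; {Lower quench valve degraded, Main coolant supply fails}; {Agitator 2 is down, Rupture disc 2 trips}; {#1 chilled-water valve 2 is out, Agitator 2 is down}; {Agitator 2 is down, High-temp switch 2 degraded, Lower trip relay 2 degraded, Reserve jacket pump 2 is down, Temperature probe 2 is down}; {Agitator 2 is down, B controller 2 stuck}.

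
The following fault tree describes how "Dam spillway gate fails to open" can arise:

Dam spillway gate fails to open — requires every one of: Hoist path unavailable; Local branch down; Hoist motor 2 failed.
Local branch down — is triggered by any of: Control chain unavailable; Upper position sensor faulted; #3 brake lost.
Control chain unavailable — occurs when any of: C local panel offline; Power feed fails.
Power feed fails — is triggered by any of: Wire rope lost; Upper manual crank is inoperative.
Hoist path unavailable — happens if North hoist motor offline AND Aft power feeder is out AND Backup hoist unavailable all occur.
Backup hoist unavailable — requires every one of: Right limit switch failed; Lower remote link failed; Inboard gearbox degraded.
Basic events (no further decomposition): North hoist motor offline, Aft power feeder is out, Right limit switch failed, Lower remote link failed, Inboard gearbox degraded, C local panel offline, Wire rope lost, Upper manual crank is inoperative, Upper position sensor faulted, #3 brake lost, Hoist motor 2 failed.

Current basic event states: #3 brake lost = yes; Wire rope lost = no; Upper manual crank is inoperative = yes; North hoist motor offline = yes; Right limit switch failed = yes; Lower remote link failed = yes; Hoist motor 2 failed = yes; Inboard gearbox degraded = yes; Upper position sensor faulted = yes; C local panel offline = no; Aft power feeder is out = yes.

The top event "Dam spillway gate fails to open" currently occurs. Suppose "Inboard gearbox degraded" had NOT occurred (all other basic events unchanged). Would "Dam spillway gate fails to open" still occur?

No

Counterfactual: set "Inboard gearbox degraded" to not occurred.
Backup hoist unavailable [AND]: Right limit switch failed=occurs, Lower remote link failed=occurs, Inboard gearbox degraded=not → not all inputs occur → does not occur.
Hoist path unavailable [AND]: North hoist motor offline=occurs, Aft power feeder is out=occurs, Backup hoist unavailable=not → not all inputs occur → does not occur.
Power feed fails [OR]: Wire rope lost=not, Upper manual crank is inoperative=occurs → at least one input occurs → occurs.
Control chain unavailable [OR]: C local panel offline=not, Power feed fails=occurs → at least one input occurs → occurs.
Local branch down [OR]: Control chain unavailable=occurs, Upper position sensor faulted=occurs, #3 brake lost=occurs → at least one input occurs → occurs.
Dam spillway gate fails to open [AND]: Hoist path unavailable=not, Local branch down=occurs, Hoist motor 2 failed=occurs → not all inputs occur → does not occur.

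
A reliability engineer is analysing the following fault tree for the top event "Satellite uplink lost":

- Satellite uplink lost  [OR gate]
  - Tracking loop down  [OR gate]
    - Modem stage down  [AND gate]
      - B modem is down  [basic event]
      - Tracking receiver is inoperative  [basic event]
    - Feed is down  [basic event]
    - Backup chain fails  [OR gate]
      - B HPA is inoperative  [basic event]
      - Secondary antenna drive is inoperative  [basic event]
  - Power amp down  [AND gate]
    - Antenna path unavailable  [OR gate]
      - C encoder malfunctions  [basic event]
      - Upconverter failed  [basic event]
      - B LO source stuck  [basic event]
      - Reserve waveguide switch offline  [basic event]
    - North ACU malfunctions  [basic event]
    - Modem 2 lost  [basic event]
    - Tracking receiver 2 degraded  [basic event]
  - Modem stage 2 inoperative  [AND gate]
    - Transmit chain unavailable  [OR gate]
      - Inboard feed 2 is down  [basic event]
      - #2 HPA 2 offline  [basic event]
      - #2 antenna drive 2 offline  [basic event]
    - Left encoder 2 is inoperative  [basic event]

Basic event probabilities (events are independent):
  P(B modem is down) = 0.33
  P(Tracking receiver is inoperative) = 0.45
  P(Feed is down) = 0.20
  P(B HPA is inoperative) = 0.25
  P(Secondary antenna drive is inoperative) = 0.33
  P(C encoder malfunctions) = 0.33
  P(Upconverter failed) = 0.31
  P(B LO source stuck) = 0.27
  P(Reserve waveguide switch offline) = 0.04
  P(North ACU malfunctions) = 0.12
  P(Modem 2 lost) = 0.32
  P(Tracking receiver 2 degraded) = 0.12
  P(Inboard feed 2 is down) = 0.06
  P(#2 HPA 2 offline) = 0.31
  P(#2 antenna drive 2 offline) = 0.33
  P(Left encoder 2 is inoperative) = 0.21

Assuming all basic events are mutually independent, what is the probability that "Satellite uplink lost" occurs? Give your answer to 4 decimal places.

P(Modem stage down) [AND] = 0.33 × 0.45 = 0.148500
P(Backup chain fails) [OR] = 1 − (1−0.25) × (1−0.33) = 0.497500
P(Tracking loop down) [OR] = 1 − (1−0.148500) × (1−0.20) × (1−0.497500) = 0.657697
P(Antenna path unavailable) [OR] = 1 − (1−0.33) × (1−0.31) × (1−0.27) × (1−0.04) = 0.676020
P(Power amp down) [AND] = 0.676020 × 0.12 × 0.32 × 0.12 = 0.003115
P(Transmit chain unavailable) [OR] = 1 − (1−0.06) × (1−0.31) × (1−0.33) = 0.565438
P(Modem stage 2 inoperative) [AND] = 0.565438 × 0.21 = 0.118742
P(Satellite uplink lost) [OR] = 1 − (1−0.657697) × (1−0.003115) × (1−0.118742) = 0.699282
Rounded to 4 decimal places: P(Satellite uplink lost) ≈ 0.6993.

0.6993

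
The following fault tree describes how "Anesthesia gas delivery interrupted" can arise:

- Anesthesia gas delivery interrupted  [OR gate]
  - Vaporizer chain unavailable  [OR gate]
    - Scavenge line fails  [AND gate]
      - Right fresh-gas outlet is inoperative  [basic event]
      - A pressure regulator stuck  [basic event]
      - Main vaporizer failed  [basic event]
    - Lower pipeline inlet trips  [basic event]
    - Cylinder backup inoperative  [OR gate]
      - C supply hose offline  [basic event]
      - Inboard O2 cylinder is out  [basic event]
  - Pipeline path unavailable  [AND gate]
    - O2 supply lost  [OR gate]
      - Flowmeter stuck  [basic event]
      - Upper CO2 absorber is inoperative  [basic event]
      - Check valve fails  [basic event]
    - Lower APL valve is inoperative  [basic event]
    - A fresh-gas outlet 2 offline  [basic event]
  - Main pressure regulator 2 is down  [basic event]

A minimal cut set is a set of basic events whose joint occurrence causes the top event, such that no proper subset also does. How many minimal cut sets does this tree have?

Scavenge line fails [AND]: one cut set from each child combined → 1 × 1 × 1 = 1 cut set(s).
Cylinder backup inoperative [OR]: union of children's cut sets → 2 cut set(s).
Vaporizer chain unavailable [OR]: union of children's cut sets → 4 cut set(s).
O2 supply lost [OR]: union of children's cut sets → 3 cut set(s).
Pipeline path unavailable [AND]: one cut set from each child combined → 3 × 1 × 1 = 3 cut set(s).
Anesthesia gas delivery interrupted [OR]: union of children's cut sets → 8 cut set(s).
Minimal cut sets: {A pressure regulator stuck, Main vaporizer failed, Right fresh-gas outlet is inoperative}; {Lower pipeline inlet trips}; {C supply hose offline}; {Inboard O2 cylinder is out}; {A fresh-gas outlet 2 offline, Flowmeter stuck, Lower APL valve is inoperative}; {A fresh-gas outlet 2 offline, Lower APL valve is inoperative, Upper CO2 absorber is inoperative}; {A fresh-gas outlet 2 offline, Check valve fails, Lower APL valve is inoperative}; {Main pressure regulator 2 is down}.

8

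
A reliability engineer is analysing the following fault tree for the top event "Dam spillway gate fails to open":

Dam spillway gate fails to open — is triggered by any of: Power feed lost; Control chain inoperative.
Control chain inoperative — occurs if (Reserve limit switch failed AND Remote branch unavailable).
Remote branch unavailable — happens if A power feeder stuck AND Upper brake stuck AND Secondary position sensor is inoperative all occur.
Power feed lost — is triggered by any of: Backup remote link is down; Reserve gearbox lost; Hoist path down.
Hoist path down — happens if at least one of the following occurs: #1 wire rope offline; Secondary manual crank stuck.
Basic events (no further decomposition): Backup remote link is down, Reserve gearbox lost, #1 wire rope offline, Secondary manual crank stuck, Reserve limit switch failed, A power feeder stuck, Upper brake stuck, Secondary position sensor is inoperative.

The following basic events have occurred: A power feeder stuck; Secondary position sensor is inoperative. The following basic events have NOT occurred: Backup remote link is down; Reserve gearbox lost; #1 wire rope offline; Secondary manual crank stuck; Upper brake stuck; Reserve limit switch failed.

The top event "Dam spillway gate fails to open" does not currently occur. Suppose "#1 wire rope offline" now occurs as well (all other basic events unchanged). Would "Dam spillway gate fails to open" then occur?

Counterfactual: set "#1 wire rope offline" to occurred.
Hoist path down [OR]: #1 wire rope offline=occurs, Secondary manual crank stuck=not → at least one input occurs → occurs.
Power feed lost [OR]: Backup remote link is down=not, Reserve gearbox lost=not, Hoist path down=occurs → at least one input occurs → occurs.
Remote branch unavailable [AND]: A power feeder stuck=occurs, Upper brake stuck=not, Secondary position sensor is inoperative=occurs → not all inputs occur → does not occur.
Control chain inoperative [AND]: Reserve limit switch failed=not, Remote branch unavailable=not → not all inputs occur → does not occur.
Dam spillway gate fails to open [OR]: Power feed lost=occurs, Control chain inoperative=not → at least one input occurs → occurs.

Yes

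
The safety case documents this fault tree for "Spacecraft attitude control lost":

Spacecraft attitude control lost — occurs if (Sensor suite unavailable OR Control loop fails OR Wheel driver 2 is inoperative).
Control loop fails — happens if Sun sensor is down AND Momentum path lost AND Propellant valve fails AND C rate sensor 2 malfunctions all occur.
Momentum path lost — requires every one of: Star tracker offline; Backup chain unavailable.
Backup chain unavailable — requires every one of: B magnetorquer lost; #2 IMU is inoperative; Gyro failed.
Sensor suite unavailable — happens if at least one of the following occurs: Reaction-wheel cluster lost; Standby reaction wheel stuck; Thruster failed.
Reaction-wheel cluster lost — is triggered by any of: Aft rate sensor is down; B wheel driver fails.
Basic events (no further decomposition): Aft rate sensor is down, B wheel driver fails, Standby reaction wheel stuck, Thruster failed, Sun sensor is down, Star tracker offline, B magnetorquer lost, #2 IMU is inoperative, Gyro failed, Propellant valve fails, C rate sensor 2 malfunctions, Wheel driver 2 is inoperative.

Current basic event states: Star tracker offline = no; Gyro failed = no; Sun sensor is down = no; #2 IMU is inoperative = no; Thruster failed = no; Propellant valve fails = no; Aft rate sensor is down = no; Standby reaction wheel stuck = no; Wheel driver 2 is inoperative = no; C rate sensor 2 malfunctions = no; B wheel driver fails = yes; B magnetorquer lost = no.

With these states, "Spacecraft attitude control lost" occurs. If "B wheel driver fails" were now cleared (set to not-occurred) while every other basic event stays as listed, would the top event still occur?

No

Counterfactual: set "B wheel driver fails" to not occurred.
Reaction-wheel cluster lost [OR]: Aft rate sensor is down=not, B wheel driver fails=not → no input occurs → does not occur.
Sensor suite unavailable [OR]: Reaction-wheel cluster lost=not, Standby reaction wheel stuck=not, Thruster failed=not → no input occurs → does not occur.
Backup chain unavailable [AND]: B magnetorquer lost=not, #2 IMU is inoperative=not, Gyro failed=not → not all inputs occur → does not occur.
Momentum path lost [AND]: Star tracker offline=not, Backup chain unavailable=not → not all inputs occur → does not occur.
Control loop fails [AND]: Sun sensor is down=not, Momentum path lost=not, Propellant valve fails=not, C rate sensor 2 malfunctions=not → not all inputs occur → does not occur.
Spacecraft attitude control lost [OR]: Sensor suite unavailable=not, Control loop fails=not, Wheel driver 2 is inoperative=not → no input occurs → does not occur.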